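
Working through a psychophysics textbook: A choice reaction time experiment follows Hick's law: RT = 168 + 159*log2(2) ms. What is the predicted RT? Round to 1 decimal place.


RT = 168 + 159 * log2(2)
log2(2) = 1.0
RT = 168 + 159 * 1.0
= 168 + 159.0
= 327.0 ms


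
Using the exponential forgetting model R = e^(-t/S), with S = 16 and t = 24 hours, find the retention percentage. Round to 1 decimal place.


R = e^(-t/S)
-t/S = -24/16 = -1.5
R = e^(-1.5) = 0.22313
Percentage = 0.22313 * 100
= 22.3


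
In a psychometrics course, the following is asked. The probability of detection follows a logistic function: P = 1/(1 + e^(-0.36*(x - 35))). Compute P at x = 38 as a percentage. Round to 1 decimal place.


P(x) = 1/(1 + e^(-0.36*(38 - 35)))
Exponent = -0.36 * 3 = -1.08
e^(-1.08) = 0.339596
P = 1/(1 + 0.339596) = 0.746494
Percentage = 74.6


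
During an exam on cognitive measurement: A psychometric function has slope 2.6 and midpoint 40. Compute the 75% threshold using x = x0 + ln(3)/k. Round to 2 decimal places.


At P = 0.75: 0.75 = 1/(1 + e^(-k*(x-x0)))
Solving: e^(-k*(x-x0)) = 1/3
x = x0 + ln(3)/k
ln(3) = 1.0986
x = 40 + 1.0986/2.6
= 40 + 0.4225
= 40.42


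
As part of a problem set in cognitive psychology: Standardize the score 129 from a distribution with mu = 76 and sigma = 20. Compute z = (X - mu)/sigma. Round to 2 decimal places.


z = (X - mu) / sigma
= (129 - 76) / 20
= 53 / 20
= 2.65


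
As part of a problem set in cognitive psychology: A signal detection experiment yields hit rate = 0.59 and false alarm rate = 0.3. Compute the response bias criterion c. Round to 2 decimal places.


c = -0.5 * (z(HR) + z(FAR))
z(0.59) = 0.2275
z(0.3) = -0.5244
c = -0.5 * (0.2275 + -0.5244)
= -0.5 * -0.2969
= 0.15


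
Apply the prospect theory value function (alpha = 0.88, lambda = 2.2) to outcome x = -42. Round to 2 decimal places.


Since x = -42 < 0, use v(x) = -lambda*(-x)^alpha
(-x) = 42
42^0.88 = 26.82
v(-42) = -2.2 * 26.82
= -59.00


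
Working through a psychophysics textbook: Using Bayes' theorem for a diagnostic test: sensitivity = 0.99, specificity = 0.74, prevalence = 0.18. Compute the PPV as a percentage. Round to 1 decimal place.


PPV = (sens * prev) / (sens * prev + (1-spec) * (1-prev))
Numerator = 0.99 * 0.18 = 0.1782
P(positive and no disease) = (1 - spec) * (1 - prev) = (1 - 0.74) * (1 - 0.18) = 0.2132
Denominator = 0.1782 + 0.2132 = 0.3914
PPV = 0.1782 / 0.3914 = 0.455289
As percentage = 45.5


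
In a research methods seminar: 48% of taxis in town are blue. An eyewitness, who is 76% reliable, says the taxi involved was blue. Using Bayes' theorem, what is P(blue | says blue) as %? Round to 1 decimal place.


P(blue | says blue) = P(says blue | blue)*P(blue) / [P(says blue | blue)*P(blue) + P(says blue | not blue)*P(not blue)]
Numerator = 0.76 * 0.48 = 0.3648
False identification = 0.24 * 0.52 = 0.1248
P = 0.3648 / (0.3648 + 0.1248)
= 0.3648 / 0.4896
As percentage = 74.5


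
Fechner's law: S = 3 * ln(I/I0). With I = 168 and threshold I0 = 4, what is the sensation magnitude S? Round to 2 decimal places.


S = 3 * ln(168/4)
I/I0 = 42.0
ln(42.0) = 3.7377
S = 3 * 3.7377
= 11.21


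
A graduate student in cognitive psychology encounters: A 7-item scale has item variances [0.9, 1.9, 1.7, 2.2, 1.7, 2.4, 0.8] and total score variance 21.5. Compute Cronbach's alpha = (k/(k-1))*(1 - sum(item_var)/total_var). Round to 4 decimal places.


alpha = (k/(k-1)) * (1 - sum(s_i^2)/s_total^2)
sum(item variances) = 11.6
k/(k-1) = 7/6 = 1.166667
1 - 11.6/21.5 = 1 - 0.539535 = 0.460465
alpha = 1.166667 * 0.460465
= 0.5372


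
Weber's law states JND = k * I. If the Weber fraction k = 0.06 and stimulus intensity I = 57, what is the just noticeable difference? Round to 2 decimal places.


JND = k * I
JND = 0.06 * 57
= 3.42


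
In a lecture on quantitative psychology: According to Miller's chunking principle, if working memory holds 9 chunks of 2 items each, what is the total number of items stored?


Total items = chunks * items_per_chunk
= 9 * 2
= 18


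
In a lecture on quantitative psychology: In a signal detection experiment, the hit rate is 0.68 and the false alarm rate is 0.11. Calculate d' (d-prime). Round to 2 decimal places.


d' = z(HR) - z(FAR)
z(0.68) = 0.4677
z(0.11) = -1.2265
d' = 0.4677 - -1.2265
= 1.69


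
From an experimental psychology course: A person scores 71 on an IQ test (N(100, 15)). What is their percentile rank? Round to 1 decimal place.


z = (IQ - mean) / SD
z = (71 - 100) / 15 = -1.9333
Percentile = Phi(-1.9333) * 100
Phi(-1.9333) = 0.0266
= 2.7


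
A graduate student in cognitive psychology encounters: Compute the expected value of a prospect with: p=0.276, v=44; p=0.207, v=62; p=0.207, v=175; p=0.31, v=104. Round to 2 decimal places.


EU = sum(p_i * v_i)
0.276 * 44 = 12.144
0.207 * 62 = 12.834
0.207 * 175 = 36.225
0.31 * 104 = 32.24
EU = 12.144 + 12.834 + 36.225 + 32.24
= 93.44


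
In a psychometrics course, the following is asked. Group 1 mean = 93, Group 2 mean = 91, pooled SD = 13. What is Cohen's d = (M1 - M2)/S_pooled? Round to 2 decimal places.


Cohen's d = (M1 - M2) / S_pooled
= (93 - 91) / 13
= 2 / 13
= 0.15


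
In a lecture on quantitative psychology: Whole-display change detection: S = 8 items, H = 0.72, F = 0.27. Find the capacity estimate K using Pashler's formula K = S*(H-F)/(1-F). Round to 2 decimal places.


K = S * (H - F) / (1 - F)
H - F = 0.45
1 - F = 0.73
K = 8 * 0.45 / 0.73
= 4.93


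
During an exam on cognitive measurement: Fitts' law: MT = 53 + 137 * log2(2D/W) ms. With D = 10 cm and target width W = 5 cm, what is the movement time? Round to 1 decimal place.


MT = 53 + 137 * log2(2*10/5)
2D/W = 4.0
log2(4.0) = 2.0
MT = 53 + 137 * 2.0
= 327.0 ms


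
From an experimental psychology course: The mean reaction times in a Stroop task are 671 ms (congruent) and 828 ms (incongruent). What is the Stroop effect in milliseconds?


Stroop effect = RT(incongruent) - RT(congruent)
= 828 - 671
= 157 ms


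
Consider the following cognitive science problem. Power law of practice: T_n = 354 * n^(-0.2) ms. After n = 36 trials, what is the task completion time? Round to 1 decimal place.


T_n = 354 * 36^(-0.2)
36^(-0.2) = 0.488359
T_n = 354 * 0.488359
= 172.9 ms


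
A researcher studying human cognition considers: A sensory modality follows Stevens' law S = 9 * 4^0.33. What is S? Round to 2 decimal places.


S = 9 * 4^0.33
4^0.33 = 1.5801
S = 9 * 1.5801
= 14.22


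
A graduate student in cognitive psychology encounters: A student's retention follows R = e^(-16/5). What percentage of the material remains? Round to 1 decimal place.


R = e^(-t/S)
-t/S = -16/5 = -3.2
R = e^(-3.2) = 0.040762
Percentage = 0.040762 * 100
= 4.1


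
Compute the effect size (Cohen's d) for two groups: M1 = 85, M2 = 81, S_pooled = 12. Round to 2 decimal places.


Cohen's d = (M1 - M2) / S_pooled
= (85 - 81) / 12
= 4 / 12
= 0.33


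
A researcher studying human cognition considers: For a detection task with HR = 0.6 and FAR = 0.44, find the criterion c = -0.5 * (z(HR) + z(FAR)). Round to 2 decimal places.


c = -0.5 * (z(HR) + z(FAR))
z(0.6) = 0.2533
z(0.44) = -0.151
c = -0.5 * (0.2533 + -0.151)
= -0.5 * 0.1023
= -0.05


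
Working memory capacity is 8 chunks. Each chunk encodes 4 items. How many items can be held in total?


Total items = chunks * items_per_chunk
= 8 * 4
= 32


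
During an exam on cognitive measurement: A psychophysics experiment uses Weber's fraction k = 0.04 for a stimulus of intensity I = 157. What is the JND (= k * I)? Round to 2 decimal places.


JND = k * I
JND = 0.04 * 157
= 6.28


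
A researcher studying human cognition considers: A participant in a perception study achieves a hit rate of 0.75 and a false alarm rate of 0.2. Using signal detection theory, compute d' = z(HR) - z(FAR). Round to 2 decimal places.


d' = z(HR) - z(FAR)
z(0.75) = 0.6745
z(0.2) = -0.8416
d' = 0.6745 - -0.8416
= 1.52


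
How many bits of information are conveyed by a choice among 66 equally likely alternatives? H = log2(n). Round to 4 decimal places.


H = log2(n)
H = log2(66)
= 6.0444


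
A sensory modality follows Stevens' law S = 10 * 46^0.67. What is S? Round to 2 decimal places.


S = 10 * 46^0.67
46^0.67 = 13.0031
S = 10 * 13.0031
= 130.03


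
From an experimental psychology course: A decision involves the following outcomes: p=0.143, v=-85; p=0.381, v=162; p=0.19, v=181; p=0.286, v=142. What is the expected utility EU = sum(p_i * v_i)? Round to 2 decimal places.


EU = sum(p_i * v_i)
0.143 * -85 = -12.155
0.381 * 162 = 61.722
0.19 * 181 = 34.39
0.286 * 142 = 40.612
EU = -12.155 + 61.722 + 34.39 + 40.612
= 124.57


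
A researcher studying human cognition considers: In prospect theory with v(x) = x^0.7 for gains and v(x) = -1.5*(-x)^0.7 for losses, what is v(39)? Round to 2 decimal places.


Since x = 39 >= 0, use v(x) = x^0.7
39^0.7 = 12.9941
v(39) = 12.99


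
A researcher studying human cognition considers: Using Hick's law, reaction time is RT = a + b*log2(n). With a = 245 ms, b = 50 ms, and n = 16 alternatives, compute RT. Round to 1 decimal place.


RT = 245 + 50 * log2(16)
log2(16) = 4.0
RT = 245 + 50 * 4.0
= 245 + 200.0
= 445.0 ms


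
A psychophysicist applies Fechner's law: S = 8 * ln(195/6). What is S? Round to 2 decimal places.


S = 8 * ln(195/6)
I/I0 = 32.5
ln(32.5) = 3.4812
S = 8 * 3.4812
= 27.85


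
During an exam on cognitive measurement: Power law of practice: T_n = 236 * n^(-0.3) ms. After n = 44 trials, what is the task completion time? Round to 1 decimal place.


T_n = 236 * 44^(-0.3)
44^(-0.3) = 0.32134
T_n = 236 * 0.32134
= 75.8 ms


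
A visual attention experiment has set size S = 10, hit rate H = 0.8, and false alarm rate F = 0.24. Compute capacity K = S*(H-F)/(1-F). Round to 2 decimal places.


K = S * (H - F) / (1 - F)
H - F = 0.56
1 - F = 0.76
K = 10 * 0.56 / 0.76
= 7.37


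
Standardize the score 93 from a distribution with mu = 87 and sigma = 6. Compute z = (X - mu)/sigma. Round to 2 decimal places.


z = (X - mu) / sigma
= (93 - 87) / 6
= 6 / 6
= 1.00


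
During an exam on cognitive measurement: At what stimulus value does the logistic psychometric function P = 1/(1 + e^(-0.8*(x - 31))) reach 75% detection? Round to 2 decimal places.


At P = 0.75: 0.75 = 1/(1 + e^(-k*(x-x0)))
Solving: e^(-k*(x-x0)) = 1/3
x = x0 + ln(3)/k
ln(3) = 1.0986
x = 31 + 1.0986/0.8
= 31 + 1.3732
= 32.37


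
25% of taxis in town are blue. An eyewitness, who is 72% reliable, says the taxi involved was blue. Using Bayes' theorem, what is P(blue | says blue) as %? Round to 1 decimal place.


P(blue | says blue) = P(says blue | blue)*P(blue) / [P(says blue | blue)*P(blue) + P(says blue | not blue)*P(not blue)]
Numerator = 0.72 * 0.25 = 0.18
False identification = 0.28 * 0.75 = 0.21
P = 0.18 / (0.18 + 0.21)
= 0.18 / 0.39
As percentage = 46.2


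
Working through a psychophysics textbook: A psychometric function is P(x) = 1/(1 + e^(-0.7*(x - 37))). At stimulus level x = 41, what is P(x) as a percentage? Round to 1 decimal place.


P(x) = 1/(1 + e^(-0.7*(41 - 37)))
Exponent = -0.7 * 4 = -2.8
e^(-2.8) = 0.06081
P = 1/(1 + 0.06081) = 0.942676
Percentage = 94.3


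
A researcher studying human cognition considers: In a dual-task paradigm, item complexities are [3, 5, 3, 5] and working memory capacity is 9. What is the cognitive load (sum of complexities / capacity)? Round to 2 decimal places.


Total complexity = 3 + 5 + 3 + 5 = 16
Load = total / capacity = 16 / 9
= 1.78


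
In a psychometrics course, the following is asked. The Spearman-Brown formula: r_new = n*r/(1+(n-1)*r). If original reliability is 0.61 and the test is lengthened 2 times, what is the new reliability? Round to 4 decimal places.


r_new = n*r / (1 + (n-1)*r)
Numerator = 2 * 0.61 = 1.22
Denominator = 1 + 1 * 0.61 = 1.61
r_new = 1.22 / 1.61
= 0.7578


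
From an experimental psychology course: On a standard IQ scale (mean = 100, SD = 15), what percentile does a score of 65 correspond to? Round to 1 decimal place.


z = (IQ - mean) / SD
z = (65 - 100) / 15 = -2.3333
Percentile = Phi(-2.3333) * 100
Phi(-2.3333) = 0.009816
= 1.0


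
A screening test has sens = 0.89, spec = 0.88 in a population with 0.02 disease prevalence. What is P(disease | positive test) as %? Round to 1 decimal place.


PPV = (sens * prev) / (sens * prev + (1-spec) * (1-prev))
Numerator = 0.89 * 0.02 = 0.0178
P(positive and no disease) = (1 - spec) * (1 - prev) = (1 - 0.88) * (1 - 0.02) = 0.1176
Denominator = 0.0178 + 0.1176 = 0.1354
PPV = 0.0178 / 0.1354 = 0.131462
As percentage = 13.1


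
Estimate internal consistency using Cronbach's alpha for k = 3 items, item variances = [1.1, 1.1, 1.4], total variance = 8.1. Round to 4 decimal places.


alpha = (k/(k-1)) * (1 - sum(s_i^2)/s_total^2)
sum(item variances) = 3.6
k/(k-1) = 3/2 = 1.5
1 - 3.6/8.1 = 1 - 0.444444 = 0.555556
alpha = 1.5 * 0.555556
= 0.8333


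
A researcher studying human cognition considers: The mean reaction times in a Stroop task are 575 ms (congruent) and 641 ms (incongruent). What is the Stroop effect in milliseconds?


Stroop effect = RT(incongruent) - RT(congruent)
= 641 - 575
= 66 ms


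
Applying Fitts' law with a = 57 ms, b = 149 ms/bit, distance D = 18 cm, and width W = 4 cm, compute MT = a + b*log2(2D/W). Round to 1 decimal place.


MT = 57 + 149 * log2(2*18/4)
2D/W = 9.0
log2(9.0) = 3.1699
MT = 57 + 149 * 3.1699
= 529.3 ms


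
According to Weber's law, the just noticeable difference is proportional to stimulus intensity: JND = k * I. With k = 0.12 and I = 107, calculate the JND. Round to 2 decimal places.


JND = k * I
JND = 0.12 * 107
= 12.84


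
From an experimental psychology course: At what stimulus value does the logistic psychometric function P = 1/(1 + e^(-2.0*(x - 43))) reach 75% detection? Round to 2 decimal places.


At P = 0.75: 0.75 = 1/(1 + e^(-k*(x-x0)))
Solving: e^(-k*(x-x0)) = 1/3
x = x0 + ln(3)/k
ln(3) = 1.0986
x = 43 + 1.0986/2.0
= 43 + 0.5493
= 43.55


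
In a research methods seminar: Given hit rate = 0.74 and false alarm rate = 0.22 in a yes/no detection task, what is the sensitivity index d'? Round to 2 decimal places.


d' = z(HR) - z(FAR)
z(0.74) = 0.6433
z(0.22) = -0.7722
d' = 0.6433 - -0.7722
= 1.42


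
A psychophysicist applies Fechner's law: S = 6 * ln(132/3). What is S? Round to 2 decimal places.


S = 6 * ln(132/3)
I/I0 = 44.0
ln(44.0) = 3.7842
S = 6 * 3.7842
= 22.71


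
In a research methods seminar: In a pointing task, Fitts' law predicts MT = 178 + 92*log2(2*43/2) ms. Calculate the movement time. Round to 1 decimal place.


MT = 178 + 92 * log2(2*43/2)
2D/W = 43.0
log2(43.0) = 5.4263
MT = 178 + 92 * 5.4263
= 677.2 ms


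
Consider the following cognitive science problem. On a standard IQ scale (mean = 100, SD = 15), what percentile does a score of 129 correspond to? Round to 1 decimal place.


z = (IQ - mean) / SD
z = (129 - 100) / 15 = 1.9333
Percentile = Phi(1.9333) * 100
Phi(1.9333) = 0.9734
= 97.3


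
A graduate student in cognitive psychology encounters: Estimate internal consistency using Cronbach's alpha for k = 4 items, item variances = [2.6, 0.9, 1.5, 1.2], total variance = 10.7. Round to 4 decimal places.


alpha = (k/(k-1)) * (1 - sum(s_i^2)/s_total^2)
sum(item variances) = 6.2
k/(k-1) = 4/3 = 1.333333
1 - 6.2/10.7 = 1 - 0.579439 = 0.420561
alpha = 1.333333 * 0.420561
= 0.5607


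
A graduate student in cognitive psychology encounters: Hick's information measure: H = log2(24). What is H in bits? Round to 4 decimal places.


H = log2(n)
H = log2(24)
= 4.5850


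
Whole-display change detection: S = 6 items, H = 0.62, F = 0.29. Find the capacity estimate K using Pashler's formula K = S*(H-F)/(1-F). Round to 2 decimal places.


K = S * (H - F) / (1 - F)
H - F = 0.33
1 - F = 0.71
K = 6 * 0.33 / 0.71
= 2.79


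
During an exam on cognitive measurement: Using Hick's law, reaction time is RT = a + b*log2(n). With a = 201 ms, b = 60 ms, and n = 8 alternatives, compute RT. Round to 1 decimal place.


RT = 201 + 60 * log2(8)
log2(8) = 3.0
RT = 201 + 60 * 3.0
= 201 + 180.0
= 381.0 ms


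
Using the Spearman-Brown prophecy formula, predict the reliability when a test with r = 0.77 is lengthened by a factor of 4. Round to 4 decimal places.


r_new = n*r / (1 + (n-1)*r)
Numerator = 4 * 0.77 = 3.08
Denominator = 1 + 3 * 0.77 = 3.31
r_new = 3.08 / 3.31
= 0.9305


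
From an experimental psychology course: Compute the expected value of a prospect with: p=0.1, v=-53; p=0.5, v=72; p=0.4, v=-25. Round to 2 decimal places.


EU = sum(p_i * v_i)
0.1 * -53 = -5.3
0.5 * 72 = 36.0
0.4 * -25 = -10.0
EU = -5.3 + 36.0 + -10.0
= 20.70


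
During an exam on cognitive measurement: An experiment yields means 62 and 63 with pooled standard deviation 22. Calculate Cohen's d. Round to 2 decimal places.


Cohen's d = (M1 - M2) / S_pooled
= (62 - 63) / 22
= -1 / 22
= -0.05


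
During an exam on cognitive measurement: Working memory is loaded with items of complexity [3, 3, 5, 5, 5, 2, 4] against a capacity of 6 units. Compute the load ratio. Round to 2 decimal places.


Total complexity = 3 + 3 + 5 + 5 + 5 + 2 + 4 = 27
Load = total / capacity = 27 / 6
= 4.50


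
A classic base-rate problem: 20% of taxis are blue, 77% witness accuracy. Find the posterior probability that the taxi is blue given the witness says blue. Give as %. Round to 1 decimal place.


P(blue | says blue) = P(says blue | blue)*P(blue) / [P(says blue | blue)*P(blue) + P(says blue | not blue)*P(not blue)]
Numerator = 0.77 * 0.2 = 0.154
False identification = 0.23 * 0.8 = 0.184
P = 0.154 / (0.154 + 0.184)
= 0.154 / 0.338
As percentage = 45.6


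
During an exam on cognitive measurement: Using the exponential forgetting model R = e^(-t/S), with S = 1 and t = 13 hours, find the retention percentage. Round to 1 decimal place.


R = e^(-t/S)
-t/S = -13/1 = -13.0
R = e^(-13.0) = 2e-06
Percentage = 2e-06 * 100
= 0.0


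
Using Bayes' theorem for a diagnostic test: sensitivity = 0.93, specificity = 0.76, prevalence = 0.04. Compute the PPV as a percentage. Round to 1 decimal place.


PPV = (sens * prev) / (sens * prev + (1-spec) * (1-prev))
Numerator = 0.93 * 0.04 = 0.0372
P(positive and no disease) = (1 - spec) * (1 - prev) = (1 - 0.76) * (1 - 0.04) = 0.2304
Denominator = 0.0372 + 0.2304 = 0.2676
PPV = 0.0372 / 0.2676 = 0.139013
As percentage = 13.9


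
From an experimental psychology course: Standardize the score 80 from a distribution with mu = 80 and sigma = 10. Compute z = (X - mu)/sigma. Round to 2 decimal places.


z = (X - mu) / sigma
= (80 - 80) / 10
= 0 / 10
= 0.00


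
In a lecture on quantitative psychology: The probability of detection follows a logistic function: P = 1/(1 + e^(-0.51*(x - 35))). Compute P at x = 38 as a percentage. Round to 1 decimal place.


P(x) = 1/(1 + e^(-0.51*(38 - 35)))
Exponent = -0.51 * 3 = -1.53
e^(-1.53) = 0.216536
P = 1/(1 + 0.216536) = 0.822006
Percentage = 82.2


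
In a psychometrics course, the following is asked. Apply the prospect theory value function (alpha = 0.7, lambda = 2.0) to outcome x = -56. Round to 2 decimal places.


Since x = -56 < 0, use v(x) = -lambda*(-x)^alpha
(-x) = 56
56^0.7 = 16.7391
v(-56) = -2.0 * 16.7391
= -33.48


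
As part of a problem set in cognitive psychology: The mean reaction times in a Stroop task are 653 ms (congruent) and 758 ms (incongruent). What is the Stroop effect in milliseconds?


Stroop effect = RT(incongruent) - RT(congruent)
= 758 - 653
= 105 ms


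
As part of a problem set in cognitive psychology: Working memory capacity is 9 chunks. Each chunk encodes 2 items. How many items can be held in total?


Total items = chunks * items_per_chunk
= 9 * 2
= 18


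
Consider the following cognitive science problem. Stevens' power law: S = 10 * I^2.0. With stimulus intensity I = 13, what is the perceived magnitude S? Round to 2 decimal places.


S = 10 * 13^2.0
13^2.0 = 169.0
S = 10 * 169.0
= 1690.00


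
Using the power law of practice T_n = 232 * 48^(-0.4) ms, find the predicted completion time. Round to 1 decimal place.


T_n = 232 * 48^(-0.4)
48^(-0.4) = 0.212571
T_n = 232 * 0.212571
= 49.3 ms


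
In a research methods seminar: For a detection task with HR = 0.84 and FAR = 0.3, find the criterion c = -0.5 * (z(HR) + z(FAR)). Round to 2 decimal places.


c = -0.5 * (z(HR) + z(FAR))
z(0.84) = 0.9945
z(0.3) = -0.5244
c = -0.5 * (0.9945 + -0.5244)
= -0.5 * 0.4701
= -0.24


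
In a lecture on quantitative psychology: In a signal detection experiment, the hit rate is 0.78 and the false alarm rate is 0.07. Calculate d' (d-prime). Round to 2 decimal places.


d' = z(HR) - z(FAR)
z(0.78) = 0.7722
z(0.07) = -1.4758
d' = 0.7722 - -1.4758
= 2.25


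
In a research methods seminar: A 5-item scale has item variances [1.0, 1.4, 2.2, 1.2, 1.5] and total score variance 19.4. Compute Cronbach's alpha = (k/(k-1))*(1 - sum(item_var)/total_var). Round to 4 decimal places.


alpha = (k/(k-1)) * (1 - sum(s_i^2)/s_total^2)
sum(item variances) = 7.3
k/(k-1) = 5/4 = 1.25
1 - 7.3/19.4 = 1 - 0.376289 = 0.623711
alpha = 1.25 * 0.623711
= 0.7796


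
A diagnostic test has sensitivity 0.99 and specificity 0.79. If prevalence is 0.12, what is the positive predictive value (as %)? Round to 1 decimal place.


PPV = (sens * prev) / (sens * prev + (1-spec) * (1-prev))
Numerator = 0.99 * 0.12 = 0.1188
P(positive and no disease) = (1 - spec) * (1 - prev) = (1 - 0.79) * (1 - 0.12) = 0.1848
Denominator = 0.1188 + 0.1848 = 0.3036
PPV = 0.1188 / 0.3036 = 0.391304
As percentage = 39.1


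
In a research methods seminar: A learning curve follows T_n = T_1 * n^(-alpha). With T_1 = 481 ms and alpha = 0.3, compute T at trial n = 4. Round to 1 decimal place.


T_n = 481 * 4^(-0.3)
4^(-0.3) = 0.659754
T_n = 481 * 0.659754
= 317.3 ms


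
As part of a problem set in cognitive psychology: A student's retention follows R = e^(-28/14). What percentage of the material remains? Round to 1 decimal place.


R = e^(-t/S)
-t/S = -28/14 = -2.0
R = e^(-2.0) = 0.135335
Percentage = 0.135335 * 100
= 13.5


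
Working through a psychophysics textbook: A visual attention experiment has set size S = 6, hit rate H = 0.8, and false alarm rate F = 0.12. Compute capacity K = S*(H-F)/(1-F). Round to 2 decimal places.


K = S * (H - F) / (1 - F)
H - F = 0.68
1 - F = 0.88
K = 6 * 0.68 / 0.88
= 4.64


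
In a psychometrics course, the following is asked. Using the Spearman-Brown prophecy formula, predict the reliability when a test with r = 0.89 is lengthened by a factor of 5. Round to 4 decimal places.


r_new = n*r / (1 + (n-1)*r)
Numerator = 5 * 0.89 = 4.45
Denominator = 1 + 4 * 0.89 = 4.56
r_new = 4.45 / 4.56
= 0.9759


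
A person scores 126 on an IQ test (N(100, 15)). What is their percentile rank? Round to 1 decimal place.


z = (IQ - mean) / SD
z = (126 - 100) / 15 = 1.7333
Percentile = Phi(1.7333) * 100
Phi(1.7333) = 0.958479
= 95.8


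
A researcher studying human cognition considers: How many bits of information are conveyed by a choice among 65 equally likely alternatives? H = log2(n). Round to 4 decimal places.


H = log2(n)
H = log2(65)
= 6.0224


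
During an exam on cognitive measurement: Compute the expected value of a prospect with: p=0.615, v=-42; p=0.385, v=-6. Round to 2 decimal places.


EU = sum(p_i * v_i)
0.615 * -42 = -25.83
0.385 * -6 = -2.31
EU = -25.83 + -2.31
= -28.14


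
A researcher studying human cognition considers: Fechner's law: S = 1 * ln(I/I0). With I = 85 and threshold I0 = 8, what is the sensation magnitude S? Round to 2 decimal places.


S = 1 * ln(85/8)
I/I0 = 10.625
ln(10.625) = 2.3632
S = 1 * 2.3632
= 2.36


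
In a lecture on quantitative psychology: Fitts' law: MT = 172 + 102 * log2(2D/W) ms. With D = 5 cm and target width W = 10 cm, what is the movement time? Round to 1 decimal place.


MT = 172 + 102 * log2(2*5/10)
2D/W = 1.0
log2(1.0) = 0.0
MT = 172 + 102 * 0.0
= 172.0 ms


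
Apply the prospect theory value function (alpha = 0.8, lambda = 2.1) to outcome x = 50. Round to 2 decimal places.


Since x = 50 >= 0, use v(x) = x^0.8
50^0.8 = 22.8653
v(50) = 22.87


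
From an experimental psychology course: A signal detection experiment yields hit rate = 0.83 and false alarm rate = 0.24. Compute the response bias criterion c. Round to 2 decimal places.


c = -0.5 * (z(HR) + z(FAR))
z(0.83) = 0.9542
z(0.24) = -0.7063
c = -0.5 * (0.9542 + -0.7063)
= -0.5 * 0.2479
= -0.12


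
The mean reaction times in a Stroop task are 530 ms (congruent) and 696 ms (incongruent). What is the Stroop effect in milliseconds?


Stroop effect = RT(incongruent) - RT(congruent)
= 696 - 530
= 166 ms


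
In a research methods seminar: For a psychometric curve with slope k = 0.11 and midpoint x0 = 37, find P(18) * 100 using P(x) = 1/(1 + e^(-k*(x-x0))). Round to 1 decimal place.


P(x) = 1/(1 + e^(-0.11*(18 - 37)))
Exponent = -0.11 * -19 = 2.09
e^(2.09) = 8.084915
P = 1/(1 + 8.084915) = 0.110073
Percentage = 11.0


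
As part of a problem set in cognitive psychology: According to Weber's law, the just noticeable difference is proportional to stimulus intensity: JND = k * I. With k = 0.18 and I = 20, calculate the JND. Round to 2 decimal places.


JND = k * I
JND = 0.18 * 20
= 3.60


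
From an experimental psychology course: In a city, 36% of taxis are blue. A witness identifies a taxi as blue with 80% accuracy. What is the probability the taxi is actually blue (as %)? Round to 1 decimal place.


P(blue | says blue) = P(says blue | blue)*P(blue) / [P(says blue | blue)*P(blue) + P(says blue | not blue)*P(not blue)]
Numerator = 0.8 * 0.36 = 0.288
False identification = 0.2 * 0.64 = 0.128
P = 0.288 / (0.288 + 0.128)
= 0.288 / 0.416
As percentage = 69.2


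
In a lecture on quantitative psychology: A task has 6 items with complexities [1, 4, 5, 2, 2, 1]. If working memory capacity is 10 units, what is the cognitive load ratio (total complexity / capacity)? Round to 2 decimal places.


Total complexity = 1 + 4 + 5 + 2 + 2 + 1 = 15
Load = total / capacity = 15 / 10
= 1.50


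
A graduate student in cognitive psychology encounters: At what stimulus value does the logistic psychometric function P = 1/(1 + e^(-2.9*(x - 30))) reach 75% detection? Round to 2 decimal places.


At P = 0.75: 0.75 = 1/(1 + e^(-k*(x-x0)))
Solving: e^(-k*(x-x0)) = 1/3
x = x0 + ln(3)/k
ln(3) = 1.0986
x = 30 + 1.0986/2.9
= 30 + 0.3788
= 30.38


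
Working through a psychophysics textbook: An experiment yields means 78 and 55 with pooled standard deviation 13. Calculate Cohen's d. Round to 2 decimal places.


Cohen's d = (M1 - M2) / S_pooled
= (78 - 55) / 13
= 23 / 13
= 1.77


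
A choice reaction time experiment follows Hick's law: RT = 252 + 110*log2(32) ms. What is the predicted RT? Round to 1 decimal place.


RT = 252 + 110 * log2(32)
log2(32) = 5.0
RT = 252 + 110 * 5.0
= 252 + 550.0
= 802.0 ms


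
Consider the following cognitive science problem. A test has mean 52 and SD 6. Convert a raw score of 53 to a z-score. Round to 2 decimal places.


z = (X - mu) / sigma
= (53 - 52) / 6
= 1 / 6
= 0.17


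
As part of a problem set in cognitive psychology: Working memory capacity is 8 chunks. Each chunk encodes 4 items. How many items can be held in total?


Total items = chunks * items_per_chunk
= 8 * 4
= 32


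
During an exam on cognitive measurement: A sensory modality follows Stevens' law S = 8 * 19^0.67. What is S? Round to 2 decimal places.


S = 8 * 19^0.67
19^0.67 = 7.1906
S = 8 * 7.1906
= 57.52


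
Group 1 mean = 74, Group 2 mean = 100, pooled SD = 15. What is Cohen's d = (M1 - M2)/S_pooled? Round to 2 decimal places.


Cohen's d = (M1 - M2) / S_pooled
= (74 - 100) / 15
= -26 / 15
= -1.73


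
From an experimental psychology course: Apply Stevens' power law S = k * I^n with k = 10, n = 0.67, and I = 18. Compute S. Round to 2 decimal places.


S = 10 * 18^0.67
18^0.67 = 6.9348
S = 10 * 6.9348
= 69.35


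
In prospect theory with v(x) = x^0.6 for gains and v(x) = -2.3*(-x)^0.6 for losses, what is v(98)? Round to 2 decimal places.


Since x = 98 >= 0, use v(x) = x^0.6
98^0.6 = 15.658
v(98) = 15.66


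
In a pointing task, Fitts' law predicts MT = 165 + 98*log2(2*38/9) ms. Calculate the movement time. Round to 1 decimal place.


MT = 165 + 98 * log2(2*38/9)
2D/W = 8.444444
log2(8.444444) = 3.078
MT = 165 + 98 * 3.078
= 466.6 ms


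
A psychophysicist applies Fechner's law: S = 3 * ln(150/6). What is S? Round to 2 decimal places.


S = 3 * ln(150/6)
I/I0 = 25.0
ln(25.0) = 3.2189
S = 3 * 3.2189
= 9.66


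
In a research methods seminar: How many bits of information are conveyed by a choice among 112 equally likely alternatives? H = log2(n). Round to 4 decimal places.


H = log2(n)
H = log2(112)
= 6.8074


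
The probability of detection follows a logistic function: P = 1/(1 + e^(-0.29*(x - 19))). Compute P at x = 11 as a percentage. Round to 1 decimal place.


P(x) = 1/(1 + e^(-0.29*(11 - 19)))
Exponent = -0.29 * -8 = 2.32
e^(2.32) = 10.175674
P = 1/(1 + 10.175674) = 0.08948
Percentage = 8.9


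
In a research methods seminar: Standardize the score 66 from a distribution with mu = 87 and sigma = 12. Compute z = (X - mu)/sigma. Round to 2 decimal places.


z = (X - mu) / sigma
= (66 - 87) / 12
= -21 / 12
= -1.75


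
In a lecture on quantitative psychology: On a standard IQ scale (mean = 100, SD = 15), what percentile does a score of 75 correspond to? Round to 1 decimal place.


z = (IQ - mean) / SD
z = (75 - 100) / 15 = -1.6667
Percentile = Phi(-1.6667) * 100
Phi(-1.6667) = 0.047787
= 4.8


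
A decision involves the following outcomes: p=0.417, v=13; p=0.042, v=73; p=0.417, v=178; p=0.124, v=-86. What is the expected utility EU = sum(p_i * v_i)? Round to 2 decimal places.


EU = sum(p_i * v_i)
0.417 * 13 = 5.421
0.042 * 73 = 3.066
0.417 * 178 = 74.226
0.124 * -86 = -10.664
EU = 5.421 + 3.066 + 74.226 + -10.664
= 72.05


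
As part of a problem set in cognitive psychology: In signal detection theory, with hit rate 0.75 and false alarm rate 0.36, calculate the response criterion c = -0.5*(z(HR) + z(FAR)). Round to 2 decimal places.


c = -0.5 * (z(HR) + z(FAR))
z(0.75) = 0.6745
z(0.36) = -0.3585
c = -0.5 * (0.6745 + -0.3585)
= -0.5 * 0.316
= -0.16


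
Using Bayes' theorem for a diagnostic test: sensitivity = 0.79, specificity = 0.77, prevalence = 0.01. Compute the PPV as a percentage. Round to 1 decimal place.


PPV = (sens * prev) / (sens * prev + (1-spec) * (1-prev))
Numerator = 0.79 * 0.01 = 0.0079
P(positive and no disease) = (1 - spec) * (1 - prev) = (1 - 0.77) * (1 - 0.01) = 0.2277
Denominator = 0.0079 + 0.2277 = 0.2356
PPV = 0.0079 / 0.2356 = 0.033531
As percentage = 3.4


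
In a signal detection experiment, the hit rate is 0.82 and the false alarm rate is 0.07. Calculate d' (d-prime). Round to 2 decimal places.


d' = z(HR) - z(FAR)
z(0.82) = 0.9154
z(0.07) = -1.4758
d' = 0.9154 - -1.4758
= 2.39


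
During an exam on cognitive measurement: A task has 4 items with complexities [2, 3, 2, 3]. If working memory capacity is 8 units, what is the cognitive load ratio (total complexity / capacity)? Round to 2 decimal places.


Total complexity = 2 + 3 + 2 + 3 = 10
Load = total / capacity = 10 / 8
= 1.25


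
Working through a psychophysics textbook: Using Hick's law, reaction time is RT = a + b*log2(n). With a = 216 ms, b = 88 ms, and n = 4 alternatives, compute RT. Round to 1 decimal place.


RT = 216 + 88 * log2(4)
log2(4) = 2.0
RT = 216 + 88 * 2.0
= 216 + 176.0
= 392.0 ms


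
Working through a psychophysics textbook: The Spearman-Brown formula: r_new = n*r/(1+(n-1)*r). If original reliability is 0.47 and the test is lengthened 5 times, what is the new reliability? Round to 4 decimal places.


r_new = n*r / (1 + (n-1)*r)
Numerator = 5 * 0.47 = 2.35
Denominator = 1 + 4 * 0.47 = 2.88
r_new = 2.35 / 2.88
= 0.8160


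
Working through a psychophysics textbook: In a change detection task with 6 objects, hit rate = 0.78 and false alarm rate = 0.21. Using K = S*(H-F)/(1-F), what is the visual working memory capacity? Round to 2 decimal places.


K = S * (H - F) / (1 - F)
H - F = 0.57
1 - F = 0.79
K = 6 * 0.57 / 0.79
= 4.33


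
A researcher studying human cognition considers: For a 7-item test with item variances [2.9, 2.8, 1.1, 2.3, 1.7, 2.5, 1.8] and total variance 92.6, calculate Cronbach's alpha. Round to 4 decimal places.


alpha = (k/(k-1)) * (1 - sum(s_i^2)/s_total^2)
sum(item variances) = 15.1
k/(k-1) = 7/6 = 1.166667
1 - 15.1/92.6 = 1 - 0.163067 = 0.836933
alpha = 1.166667 * 0.836933
= 0.9764


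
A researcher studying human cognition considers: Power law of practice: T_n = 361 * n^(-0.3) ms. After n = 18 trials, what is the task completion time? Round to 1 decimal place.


T_n = 361 * 18^(-0.3)
18^(-0.3) = 0.420163
T_n = 361 * 0.420163
= 151.7 ms


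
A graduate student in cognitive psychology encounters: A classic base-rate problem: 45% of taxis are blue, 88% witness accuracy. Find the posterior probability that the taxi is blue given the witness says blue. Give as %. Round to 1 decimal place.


P(blue | says blue) = P(says blue | blue)*P(blue) / [P(says blue | blue)*P(blue) + P(says blue | not blue)*P(not blue)]
Numerator = 0.88 * 0.45 = 0.396
False identification = 0.12 * 0.55 = 0.066
P = 0.396 / (0.396 + 0.066)
= 0.396 / 0.462
As percentage = 85.7


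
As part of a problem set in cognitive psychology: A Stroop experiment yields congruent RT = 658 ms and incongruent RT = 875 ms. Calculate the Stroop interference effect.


Stroop effect = RT(incongruent) - RT(congruent)
= 875 - 658
= 217 ms


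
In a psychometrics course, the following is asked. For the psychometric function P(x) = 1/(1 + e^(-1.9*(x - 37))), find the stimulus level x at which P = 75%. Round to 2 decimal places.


At P = 0.75: 0.75 = 1/(1 + e^(-k*(x-x0)))
Solving: e^(-k*(x-x0)) = 1/3
x = x0 + ln(3)/k
ln(3) = 1.0986
x = 37 + 1.0986/1.9
= 37 + 0.5782
= 37.58


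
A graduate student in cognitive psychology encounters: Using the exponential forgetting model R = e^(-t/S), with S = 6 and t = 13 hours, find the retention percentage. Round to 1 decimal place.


R = e^(-t/S)
-t/S = -13/6 = -2.166667
R = e^(-2.166667) = 0.114559
Percentage = 0.114559 * 100
= 11.5


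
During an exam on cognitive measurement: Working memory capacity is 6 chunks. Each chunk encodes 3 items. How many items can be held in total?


Total items = chunks * items_per_chunk
= 6 * 3
= 18


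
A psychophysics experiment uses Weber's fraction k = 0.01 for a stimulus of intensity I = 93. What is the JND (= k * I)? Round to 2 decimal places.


JND = k * I
JND = 0.01 * 93
= 0.93


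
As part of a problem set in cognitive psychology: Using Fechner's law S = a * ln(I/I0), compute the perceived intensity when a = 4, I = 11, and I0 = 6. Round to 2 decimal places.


S = 4 * ln(11/6)
I/I0 = 1.833333
ln(1.833333) = 0.6061
S = 4 * 0.6061
= 2.42


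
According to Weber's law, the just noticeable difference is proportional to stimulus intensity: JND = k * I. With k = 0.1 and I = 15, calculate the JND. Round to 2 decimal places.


JND = k * I
JND = 0.1 * 15
= 1.50


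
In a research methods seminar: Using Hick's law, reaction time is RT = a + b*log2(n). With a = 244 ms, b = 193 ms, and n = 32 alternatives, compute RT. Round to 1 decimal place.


RT = 244 + 193 * log2(32)
log2(32) = 5.0
RT = 244 + 193 * 5.0
= 244 + 965.0
= 1209.0 ms


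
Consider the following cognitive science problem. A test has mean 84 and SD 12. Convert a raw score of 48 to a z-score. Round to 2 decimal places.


z = (X - mu) / sigma
= (48 - 84) / 12
= -36 / 12
= -3.00


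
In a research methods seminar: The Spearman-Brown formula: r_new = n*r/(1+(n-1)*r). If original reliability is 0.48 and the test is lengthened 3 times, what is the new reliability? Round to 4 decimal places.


r_new = n*r / (1 + (n-1)*r)
Numerator = 3 * 0.48 = 1.44
Denominator = 1 + 2 * 0.48 = 1.96
r_new = 1.44 / 1.96
= 0.7347


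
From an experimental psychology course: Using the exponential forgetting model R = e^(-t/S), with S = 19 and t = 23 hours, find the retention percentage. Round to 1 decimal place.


R = e^(-t/S)
-t/S = -23/19 = -1.210526
R = e^(-1.210526) = 0.29804
Percentage = 0.29804 * 100
= 29.8


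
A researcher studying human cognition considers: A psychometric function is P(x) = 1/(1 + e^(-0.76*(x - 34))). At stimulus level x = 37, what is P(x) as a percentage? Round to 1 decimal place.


P(x) = 1/(1 + e^(-0.76*(37 - 34)))
Exponent = -0.76 * 3 = -2.28
e^(-2.28) = 0.102284
P = 1/(1 + 0.102284) = 0.907207
Percentage = 90.7


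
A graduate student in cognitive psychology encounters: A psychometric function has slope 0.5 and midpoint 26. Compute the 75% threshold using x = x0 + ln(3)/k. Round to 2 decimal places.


At P = 0.75: 0.75 = 1/(1 + e^(-k*(x-x0)))
Solving: e^(-k*(x-x0)) = 1/3
x = x0 + ln(3)/k
ln(3) = 1.0986
x = 26 + 1.0986/0.5
= 26 + 2.1972
= 28.20


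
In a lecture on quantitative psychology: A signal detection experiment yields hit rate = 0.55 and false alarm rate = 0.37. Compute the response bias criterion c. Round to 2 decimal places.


c = -0.5 * (z(HR) + z(FAR))
z(0.55) = 0.1257
z(0.37) = -0.3319
c = -0.5 * (0.1257 + -0.3319)
= -0.5 * -0.2062
= 0.10


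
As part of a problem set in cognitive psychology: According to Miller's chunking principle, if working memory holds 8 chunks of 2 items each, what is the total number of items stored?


Total items = chunks * items_per_chunk
= 8 * 2
= 16


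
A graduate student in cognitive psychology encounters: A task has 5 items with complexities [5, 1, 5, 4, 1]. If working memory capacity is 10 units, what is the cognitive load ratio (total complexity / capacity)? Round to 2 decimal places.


Total complexity = 5 + 1 + 5 + 4 + 1 = 16
Load = total / capacity = 16 / 10
= 1.60


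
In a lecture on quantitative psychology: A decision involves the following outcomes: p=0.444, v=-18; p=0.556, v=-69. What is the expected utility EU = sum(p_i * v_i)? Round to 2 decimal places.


EU = sum(p_i * v_i)
0.444 * -18 = -7.992
0.556 * -69 = -38.364
EU = -7.992 + -38.364
= -46.36


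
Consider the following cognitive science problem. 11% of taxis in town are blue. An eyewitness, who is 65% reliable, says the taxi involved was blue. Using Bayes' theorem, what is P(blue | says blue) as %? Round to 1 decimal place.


P(blue | says blue) = P(says blue | blue)*P(blue) / [P(says blue | blue)*P(blue) + P(says blue | not blue)*P(not blue)]
Numerator = 0.65 * 0.11 = 0.0715
False identification = 0.35 * 0.89 = 0.3115
P = 0.0715 / (0.0715 + 0.3115)
= 0.0715 / 0.383
As percentage = 18.7


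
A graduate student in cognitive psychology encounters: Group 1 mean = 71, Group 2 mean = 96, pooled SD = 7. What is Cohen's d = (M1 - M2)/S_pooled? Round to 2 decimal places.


Cohen's d = (M1 - M2) / S_pooled
= (71 - 96) / 7
= -25 / 7
= -3.57


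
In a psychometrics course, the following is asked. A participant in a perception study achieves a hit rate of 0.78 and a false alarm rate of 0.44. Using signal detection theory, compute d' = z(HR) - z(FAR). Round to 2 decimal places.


d' = z(HR) - z(FAR)
z(0.78) = 0.7722
z(0.44) = -0.151
d' = 0.7722 - -0.151
= 0.92


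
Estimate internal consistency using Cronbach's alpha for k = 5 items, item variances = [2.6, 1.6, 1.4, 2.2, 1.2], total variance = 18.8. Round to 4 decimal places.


alpha = (k/(k-1)) * (1 - sum(s_i^2)/s_total^2)
sum(item variances) = 9.0
k/(k-1) = 5/4 = 1.25
1 - 9.0/18.8 = 1 - 0.478723 = 0.521277
alpha = 1.25 * 0.521277
= 0.6516


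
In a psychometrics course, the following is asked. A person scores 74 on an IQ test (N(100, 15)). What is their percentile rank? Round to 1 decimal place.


z = (IQ - mean) / SD
z = (74 - 100) / 15 = -1.7333
Percentile = Phi(-1.7333) * 100
Phi(-1.7333) = 0.041521
= 4.2
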